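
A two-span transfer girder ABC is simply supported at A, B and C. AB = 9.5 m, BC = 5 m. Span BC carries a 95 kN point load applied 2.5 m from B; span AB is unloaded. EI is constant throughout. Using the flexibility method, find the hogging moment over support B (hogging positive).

M_B = 30.71 kN·m

Insert a hinge at B; M_B is the redundant, and each span becomes simply supported.
Rotations at B on the released spans (each span's end-slope, ×1/EI):
  span BC: point load 95 at a = 2.5: Pab(L + b)/(6LEI) = 148.4/EI
  relative rotation θ_0 = (0 + 148.4)/EI = 148.4/EI
A unit hogging moment at B produces rotation L₁/(3EI) + L₂/(3EI) = 4.833/EI.
Slope continuity at B: θ_0 = M_B·4.833/EI, so M_B = 148.4/4.833 = 30.71 kN·m (hogging).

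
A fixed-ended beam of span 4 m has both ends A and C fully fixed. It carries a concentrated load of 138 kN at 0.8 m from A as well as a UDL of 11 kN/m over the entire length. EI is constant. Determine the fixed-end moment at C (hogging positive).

M_C = 32.33 kN·m

Take the two fixed-end moments M_A, M_C as redundants; the released structure is the simple span AC.
On the primary (simply-supported) span, the end slopes from the loading are:
  at A: point load 138 at a = 0.8: Pab(L + b)/(6LEI) = 106/EI
  at C: point load 138 at a = 0.8: Pab(L + a)/(6LEI) = 70.66/EI
  at A: UDL 11: wL³/(24EI) = 29.33/EI
  at C: UDL 11: wL³/(24EI) = 29.33/EI
  θ_A0 = 135.3/EI,  θ_C0 = 99.99/EI
Flexibility coefficients: a unit moment at one end gives L/(3EI) there and L/(6EI) at the far end, so f₁₁ = f₂₂ = 1.333/EI and f₁₂ = f₂₁ = 0.6667/EI.
Compatibility — zero rotation at each built-in end:
  1.333 M_A + 0.6667 M_C = 135.3
  0.6667 M_A + 1.333 M_C = 99.99
Solving the pair gives M_A = 85.32 kN·m and M_C = 32.33 kN·m (hogging).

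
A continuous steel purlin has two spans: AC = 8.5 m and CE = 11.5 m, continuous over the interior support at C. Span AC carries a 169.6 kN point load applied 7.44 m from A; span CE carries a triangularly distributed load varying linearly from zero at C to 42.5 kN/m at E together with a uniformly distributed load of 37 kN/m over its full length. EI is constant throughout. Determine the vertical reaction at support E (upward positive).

R_E = 323.2 kN

Insert a hinge at C; M_C is the redundant, and each span becomes simply supported.
Discontinuity in slope at C on the released structure — sum the simple-span end rotations:
  span AC: point load 169.6 at a = 7.44: Pab(L + a)/(6LEI) = 418/EI
  span CE: triangular load, peak 42.5: 7w₀L³/(360EI) = 1257/EI
  span CE: UDL 37: wL³/(24EI) = 2345/EI
  relative rotation θ_0 = (418 + 3602)/EI = 4020/EI
A unit hogging moment at C produces rotation L₁/(3EI) + L₂/(3EI) = 6.667/EI.
Compatibility: M_C·(L₁+L₂)/(3EI) = θ_0, giving M_C = 602.9 kN·m (hogging).
Span CE, ΣM about E: R_C^{CE}·11.5 = 3383 + 602.9, so R_C^{CE} = 346.6 kN and R_E = 669.9 − 346.6 = 323.2 kN.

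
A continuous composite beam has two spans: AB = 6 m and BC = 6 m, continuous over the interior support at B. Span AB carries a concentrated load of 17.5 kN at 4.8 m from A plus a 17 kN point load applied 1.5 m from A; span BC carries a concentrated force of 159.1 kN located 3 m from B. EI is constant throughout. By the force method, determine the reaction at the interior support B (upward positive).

Insert a hinge at B; M_B is the redundant, and each span becomes simply supported.
End slopes at the hinge B, treating each span as simply supported:
  span AB: point load 17.5 at a = 4.8: Pab(L + a)/(6LEI) = 30.24/EI
  span AB: point load 17 at a = 1.5: Pab(L + a)/(6LEI) = 23.91/EI
  span BC: point load 159.1 at a = 3: Pab(L + b)/(6LEI) = 358/EI
  relative rotation θ_0 = (54.15 + 358)/EI = 412.1/EI
A unit hogging moment at B produces rotation L₁/(3EI) + L₂/(3EI) = 4/EI.
Compatibility: M_B·(L₁+L₂)/(3EI) = θ_0, giving M_B = 103 kN·m (hogging).
Span AB, ΣM about A with M_B applied at B: R_B^{AB}·6 = 109.5 + 103, so R_B^{AB} = 35.42 kN and R_A = 34.5 − 35.42 = -0.9217 kN.
Span BC, ΣM about C: R_B^{BC}·6 = 477.3 + 103, so R_B^{BC} = 96.72 kN and R_C = 159.1 − 96.72 = 62.38 kN.
R_B = 35.42 + 96.72 = 132.1 kN.

R_B = 132.1 kN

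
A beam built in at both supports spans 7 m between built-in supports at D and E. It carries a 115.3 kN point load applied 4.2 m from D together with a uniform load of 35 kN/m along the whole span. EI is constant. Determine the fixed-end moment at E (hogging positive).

M_E = 259.1 kN·m

Take the two fixed-end moments M_D, M_E as redundants; the released structure is the simple span DE.
On the primary (simply-supported) span, the end slopes from the loading are:
  at D: point load 115.3 at a = 4.2: Pab(L + b)/(6LEI) = 316.4/EI
  at E: point load 115.3 at a = 4.2: Pab(L + a)/(6LEI) = 361.6/EI
  at D: UDL 35: wL³/(24EI) = 500.2/EI
  at E: UDL 35: wL³/(24EI) = 500.2/EI
  θ_D0 = 816.6/EI,  θ_E0 = 861.8/EI
Flexibility coefficients: a unit moment at one end gives L/(3EI) there and L/(6EI) at the far end, so f₁₁ = f₂₂ = 2.333/EI and f₁₂ = f₂₁ = 1.167/EI.
Compatibility — zero rotation at each built-in end:
  2.333 M_D + 1.167 M_E = 816.6
  1.167 M_D + 2.333 M_E = 861.8
Solving the pair gives M_D = 220.4 kN·m and M_E = 259.1 kN·m (hogging).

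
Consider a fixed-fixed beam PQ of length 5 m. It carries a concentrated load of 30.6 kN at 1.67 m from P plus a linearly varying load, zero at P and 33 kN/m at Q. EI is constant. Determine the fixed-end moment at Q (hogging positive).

Take the two fixed-end moments M_P, M_Q as redundants; the released structure is the simple span PQ.
Simple-span end rotations at P and Q under the given loads:
  at P: point load 30.6 at a = 1.67: Pab(L + b)/(6LEI) = 47.25/EI
  at Q: point load 30.6 at a = 1.67: Pab(L + a)/(6LEI) = 37.83/EI
  at P: triangular load, peak 33: 7w₀L³/(360EI) = 80.21/EI
  at Q: triangular load, peak 33: w₀L³/(45EI) = 91.67/EI
  θ_P0 = 127.5/EI,  θ_Q0 = 129.5/EI
Flexibility coefficients: a unit moment at one end gives L/(3EI) there and L/(6EI) at the far end, so f₁₁ = f₂₂ = 1.667/EI and f₁₂ = f₂₁ = 0.8333/EI.
Compatibility — zero rotation at each built-in end:
  1.667 M_P + 0.8333 M_Q = 127.5
  0.8333 M_P + 1.667 M_Q = 129.5
Solving the pair gives M_P = 50.17 kN·m and M_Q = 52.62 kN·m (hogging).

M_Q = 52.62 kN·m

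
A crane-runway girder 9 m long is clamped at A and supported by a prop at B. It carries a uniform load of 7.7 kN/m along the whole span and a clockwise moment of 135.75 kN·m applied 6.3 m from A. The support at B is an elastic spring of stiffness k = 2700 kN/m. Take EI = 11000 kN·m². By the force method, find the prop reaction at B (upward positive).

Release the roller at B. Primary structure: cantilever fixed at A.
Free-end deflection of the primary structure under the applied loading (downward +):
  UDL 7.7: wL⁴/(8EI) = 6315/EI
  clockwise couple 135.75 at a = 6.3: M₀a(2L − a)/(2EI) = 5003/EI
  δ_0 = 11318/EI
Tip deflection under a unit load at B: L³/(3EI) = 243/EI.
With EI = 11000 kN·m²: δ_0 = 1.0289 m and δ_{BB} = 0.022091 m/kN.
Compatibility — the spring shortens by R_B/k under the reaction it provides: δ_0 − R_B·δ_{BB} = R_B/k. With 1/k = 0.00037 m/kN, R_B = δ_0 / (δ_{BB} + 1/k) = 1.0289 / (0.022091 + 0.00037) = 45.81 kN.

R_B = 45.81 kN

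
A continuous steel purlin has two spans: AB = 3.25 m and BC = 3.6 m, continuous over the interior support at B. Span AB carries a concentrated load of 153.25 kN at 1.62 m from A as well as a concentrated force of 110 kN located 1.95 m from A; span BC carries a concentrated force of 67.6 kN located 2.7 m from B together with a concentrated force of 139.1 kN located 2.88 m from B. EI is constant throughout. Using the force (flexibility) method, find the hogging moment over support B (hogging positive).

M_B = 117.1 kN·m

Release continuity at B by inserting a hinge; the redundant is the internal moment M_B. The primary structure is two simply-supported spans AB and BC.
Rotations at B on the released spans (each span's end-slope, ×1/EI):
  span AB: point load 153.25 at a = 1.62: Pab(L + a)/(6LEI) = 101.1/EI
  span AB: point load 110 at a = 1.95: Pab(L + a)/(6LEI) = 74.36/EI
  span BC: point load 67.6 at a = 2.7: Pab(L + b)/(6LEI) = 34.22/EI
  span BC: point load 139.1 at a = 2.88: Pab(L + b)/(6LEI) = 57.69/EI
  relative rotation θ_0 = (175.4 + 91.91)/EI = 267.3/EI
A unit hogging moment at B produces rotation L₁/(3EI) + L₂/(3EI) = 2.283/EI.
Compatibility: M_B·(L₁+L₂)/(3EI) = θ_0, giving M_B = 117.1 kN·m (hogging).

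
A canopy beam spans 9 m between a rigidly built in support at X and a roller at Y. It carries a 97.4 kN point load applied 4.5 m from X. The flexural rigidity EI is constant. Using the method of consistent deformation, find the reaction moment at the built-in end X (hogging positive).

M_X = 164.4 kN·m

Take the reaction at Y as the redundant and release it; the primary structure is a cantilever fixed at X.
Primary-structure tip deflection at Y by superposition:
  point load 97.4 at a = 4.5: Pa²(3L − a)/(6EI) = 7396/EI
Tip deflection under a unit load at Y: L³/(3EI) = 243/EI.
The prop prevents deflection at Y: R_Y = δ_0/δ_{YY} = 7396/243 = 30.44 kN.
Moment equilibrium about X: M_X = Σ(load moments about X) − R_Y·L = 438.3 − 30.44×9 = 164.4 kN·m.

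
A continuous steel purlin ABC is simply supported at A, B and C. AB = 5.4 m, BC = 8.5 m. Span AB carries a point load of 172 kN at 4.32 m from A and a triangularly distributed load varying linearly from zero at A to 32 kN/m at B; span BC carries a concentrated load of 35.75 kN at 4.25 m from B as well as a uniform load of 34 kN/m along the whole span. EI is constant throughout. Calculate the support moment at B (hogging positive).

M_B = 298.7 kN·m

Insert a hinge at B; M_B is the redundant, and each span becomes simply supported.
End slopes at the hinge B, treating each span as simply supported:
  span AB: point load 172 at a = 4.32: Pab(L + a)/(6LEI) = 240.7/EI
  span AB: triangular load, peak 32: w₀L³/(45EI) = 112/EI
  span BC: point load 35.75 at a = 4.25: Pab(L + b)/(6LEI) = 161.4/EI
  span BC: UDL 34: wL³/(24EI) = 870/EI
  relative rotation θ_0 = (352.7 + 1031)/EI = 1384/EI
A unit hogging moment at B produces rotation L₁/(3EI) + L₂/(3EI) = 4.633/EI.
Compatibility: M_B·(L₁+L₂)/(3EI) = θ_0, giving M_B = 298.7 kN·m (hogging).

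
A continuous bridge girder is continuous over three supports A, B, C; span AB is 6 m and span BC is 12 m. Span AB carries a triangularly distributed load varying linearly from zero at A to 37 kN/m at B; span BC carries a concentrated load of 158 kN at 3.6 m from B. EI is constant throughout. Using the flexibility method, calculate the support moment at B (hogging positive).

M_B = 255.2 kN·m

Insert a hinge at B; M_B is the redundant, and each span becomes simply supported.
Discontinuity in slope at B on the released structure — sum the simple-span end rotations:
  span AB: triangular load, peak 37: w₀L³/(45EI) = 177.6/EI
  span BC: point load 158 at a = 3.6: Pab(L + b)/(6LEI) = 1354/EI
  relative rotation θ_0 = (177.6 + 1354)/EI = 1531/EI
A unit hogging moment at B produces rotation L₁/(3EI) + L₂/(3EI) = 6/EI.
Compatibility: M_B·(L₁+L₂)/(3EI) = θ_0, giving M_B = 255.2 kN·m (hogging).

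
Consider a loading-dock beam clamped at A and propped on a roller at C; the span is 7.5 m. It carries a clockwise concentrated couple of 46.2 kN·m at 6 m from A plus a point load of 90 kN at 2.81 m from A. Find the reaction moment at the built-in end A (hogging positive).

Choose R_C as the redundant. The primary structure is the cantilever fixed at A.
Downward deflection at the released point C due to the loads:
  clockwise couple 46.2 at a = 6: M₀a(2L − a)/(2EI) = 1247/EI
  point load 90 at a = 2.81: Pa²(3L − a)/(6EI) = 2332/EI
  δ_0 = 3580/EI
Tip deflection under a unit load at C: L³/(3EI) = 140.6/EI.
Compatibility at C: δ_0 − R_C·δ_{CC} = 0, so R_C = 3580/140.6 = 25.45 kN.
Moment equilibrium about A: M_A = Σ(load moments about A) − R_C·L = 299.1 − 25.45×7.5 = 108.2 kN·m.

M_A = 108.2 kN·m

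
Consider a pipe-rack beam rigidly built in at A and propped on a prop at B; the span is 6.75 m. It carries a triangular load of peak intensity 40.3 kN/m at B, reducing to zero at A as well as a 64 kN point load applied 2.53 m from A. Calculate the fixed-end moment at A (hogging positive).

Take the reaction at B as the redundant and release it; the primary structure is a cantilever fixed at A.
Deflection at B on the released cantilever, summing each load's contribution:
  triangular load, peak 40.3 at the free end: 11w₀L⁴/(120EI) = 7669/EI
  point load 64 at a = 2.53: Pa²(3L − a)/(6EI) = 1210/EI
  δ_0 = 8879/EI
Flexibility coefficient — unit upward force at B: δ_{BB} = L³/(3EI) = 102.5/EI.
Compatibility at B: δ_0 − R_B·δ_{BB} = 0, so R_B = 8879/102.5 = 86.61 kN.
Moment equilibrium about A: M_A = Σ(load moments about A) − R_B·L = 774 − 86.61×6.75 = 189.4 kN·m.

M_A = 189.4 kN·m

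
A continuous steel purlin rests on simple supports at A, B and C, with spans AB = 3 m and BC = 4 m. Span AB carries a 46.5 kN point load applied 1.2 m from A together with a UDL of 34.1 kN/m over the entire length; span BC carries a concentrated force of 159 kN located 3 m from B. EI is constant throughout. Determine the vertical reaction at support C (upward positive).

R_C = 102 kN

Take M_B as the redundant. Released structure: two simple spans AB and BC with a hinge at B.
Rotations at B on the released spans (each span's end-slope, ×1/EI):
  span AB: point load 46.5 at a = 1.2: Pab(L + a)/(6LEI) = 23.44/EI
  span AB: UDL 34.1: wL³/(24EI) = 38.36/EI
  span BC: point load 159 at a = 3: Pab(L + b)/(6LEI) = 99.38/EI
  relative rotation θ_0 = (61.8 + 99.38)/EI = 161.2/EI
A unit hogging moment at B produces rotation L₁/(3EI) + L₂/(3EI) = 2.333/EI.
Compatibility: M_B·(L₁+L₂)/(3EI) = θ_0, giving M_B = 69.07 kN·m (hogging).
Span BC, ΣM about C: R_B^{BC}·4 = 159 + 69.07, so R_B^{BC} = 57.02 kN and R_C = 159 − 57.02 = 102 kN.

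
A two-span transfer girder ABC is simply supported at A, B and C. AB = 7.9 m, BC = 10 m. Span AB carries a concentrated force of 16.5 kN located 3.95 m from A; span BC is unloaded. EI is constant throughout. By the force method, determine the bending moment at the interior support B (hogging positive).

Release continuity at B by inserting a hinge; the redundant is the internal moment M_B. The primary structure is two simply-supported spans AB and BC.
End slopes at the hinge B, treating each span as simply supported:
  span AB: point load 16.5 at a = 3.95: Pab(L + a)/(6LEI) = 64.36/EI
  relative rotation θ_0 = (64.36 + 0)/EI = 64.36/EI
A unit hogging moment at B produces rotation L₁/(3EI) + L₂/(3EI) = 5.967/EI.
Compatibility: M_B·(L₁+L₂)/(3EI) = θ_0, giving M_B = 10.79 kN·m (hogging).

M_B = 10.79 kN·m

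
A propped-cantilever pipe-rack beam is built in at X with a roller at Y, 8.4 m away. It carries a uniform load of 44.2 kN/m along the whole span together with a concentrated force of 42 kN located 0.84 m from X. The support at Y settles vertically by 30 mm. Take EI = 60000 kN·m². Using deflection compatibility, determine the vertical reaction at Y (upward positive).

R_Y = 130.7 kN

Release the roller at Y. Primary structure: cantilever fixed at X.
Deflection at Y on the released cantilever, summing each load's contribution:
  UDL 44.2: wL⁴/(8EI) = 27507/EI
  point load 42 at a = 0.84: Pa²(3L − a)/(6EI) = 120.3/EI
  δ_0 = 27628/EI
Flexibility coefficient — unit upward force at Y: δ_{YY} = L³/(3EI) = 197.6/EI.
With EI = 60000 kN·m²: δ_0 = 0.46046 m and δ_{YY} = 0.003293 m/kN.
Compatibility — the beam at Y must follow the support down by 0.03 m: δ_0 − R_Y·δ_{YY} = 0.03, so R_Y = (0.46046 − 0.03)/0.003293 = 130.7 kN.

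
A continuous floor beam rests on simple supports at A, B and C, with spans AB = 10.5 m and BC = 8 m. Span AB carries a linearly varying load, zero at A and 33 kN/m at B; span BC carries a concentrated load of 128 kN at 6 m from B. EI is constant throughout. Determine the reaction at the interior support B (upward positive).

R_B = 189.2 kN

Release continuity at B by inserting a hinge; the redundant is the internal moment M_B. The primary structure is two simply-supported spans AB and BC.
Rotations at B on the released spans (each span's end-slope, ×1/EI):
  span AB: triangular load, peak 33: w₀L³/(45EI) = 848.9/EI
  span BC: point load 128 at a = 6: Pab(L + b)/(6LEI) = 320/EI
  relative rotation θ_0 = (848.9 + 320)/EI = 1169/EI
A unit hogging moment at B produces rotation L₁/(3EI) + L₂/(3EI) = 6.167/EI.
Slope continuity at B: θ_0 = M_B·6.167/EI, so M_B = 1169/6.167 = 189.6 kN·m (hogging).
Span AB, ΣM about A with M_B applied at B: R_B^{AB}·10.5 = 1213 + 189.6, so R_B^{AB} = 133.6 kN and R_A = 173.2 − 133.6 = 39.7 kN.
Span BC, ΣM about C: R_B^{BC}·8 = 256 + 189.6, so R_B^{BC} = 55.69 kN and R_C = 128 − 55.69 = 72.31 kN.
R_B = 133.6 + 55.69 = 189.2 kN.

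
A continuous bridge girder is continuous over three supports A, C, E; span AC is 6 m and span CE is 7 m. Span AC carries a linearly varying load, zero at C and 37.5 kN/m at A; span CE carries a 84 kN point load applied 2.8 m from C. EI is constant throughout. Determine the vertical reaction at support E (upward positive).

R_E = 19.72 kN

Take M_C as the redundant. Released structure: two simple spans AC and CE with a hinge at C.
Rotations at C on the released spans (each span's end-slope, ×1/EI):
  span AC: triangular load, peak 37.5: 7w₀L³/(360EI) = 157.5/EI
  span CE: point load 84 at a = 2.8: Pab(L + b)/(6LEI) = 263.4/EI
  relative rotation θ_0 = (157.5 + 263.4)/EI = 420.9/EI
A unit hogging moment at C produces rotation L₁/(3EI) + L₂/(3EI) = 4.333/EI.
Compatibility: M_C·(L₁+L₂)/(3EI) = θ_0, giving M_C = 97.14 kN·m (hogging).
Span CE, ΣM about E: R_C^{CE}·7 = 352.8 + 97.14, so R_C^{CE} = 64.28 kN and R_E = 84 − 64.28 = 19.72 kN.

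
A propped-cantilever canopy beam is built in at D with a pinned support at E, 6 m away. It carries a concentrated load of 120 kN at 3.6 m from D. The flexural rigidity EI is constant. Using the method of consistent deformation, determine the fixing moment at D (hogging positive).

Take the reaction at E as the redundant and release it; the primary structure is a cantilever fixed at D.
Deflection at E on the released cantilever, summing each load's contribution:
  point load 120 at a = 3.6: Pa²(3L − a)/(6EI) = 3732/EI
Flexibility coefficient — unit upward force at E: δ_{EE} = L³/(3EI) = 72/EI.
Compatibility at E: δ_0 − R_E·δ_{EE} = 0, so R_E = 3732/72 = 51.84 kN.
Moment equilibrium about D: M_D = Σ(load moments about D) − R_E·L = 432 − 51.84×6 = 121 kN·m.

M_D = 121 kN·m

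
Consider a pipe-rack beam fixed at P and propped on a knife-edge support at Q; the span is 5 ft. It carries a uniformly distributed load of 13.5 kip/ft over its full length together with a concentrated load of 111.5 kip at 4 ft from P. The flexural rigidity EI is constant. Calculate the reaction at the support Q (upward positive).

Release the roller at Q. Primary structure: cantilever fixed at P.
Deflection at Q on the released cantilever, summing each load's contribution:
  UDL 13.5: wL⁴/(8EI) = 1055/EI
  point load 111.5 at a = 4: Pa²(3L − a)/(6EI) = 3271/EI
  δ_0 = 4325/EI
Flexibility coefficient — unit upward force at Q: δ_{QQ} = L³/(3EI) = 41.67/EI.
Compatibility at Q: δ_0 − R_Q·δ_{QQ} = 0, so R_Q = 4325/41.67 = 103.8 kip.

R_Q = 103.8 kip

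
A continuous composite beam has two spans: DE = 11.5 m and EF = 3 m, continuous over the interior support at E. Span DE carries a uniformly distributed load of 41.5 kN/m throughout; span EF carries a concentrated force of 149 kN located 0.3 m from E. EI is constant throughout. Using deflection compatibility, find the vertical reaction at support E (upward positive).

Insert a hinge at E; M_E is the redundant, and each span becomes simply supported.
Discontinuity in slope at E on the released structure — sum the simple-span end rotations:
  span DE: UDL 41.5: wL³/(24EI) = 2630/EI
  span EF: point load 149 at a = 0.3: Pab(L + b)/(6LEI) = 38.22/EI
  relative rotation θ_0 = (2630 + 38.22)/EI = 2668/EI
A unit hogging moment at E produces rotation L₁/(3EI) + L₂/(3EI) = 4.833/EI.
Slope continuity at E: θ_0 = M_E·4.833/EI, so M_E = 2668/4.833 = 552 kN·m (hogging).
Span DE, ΣM about D with M_E applied at E: R_E^{DE}·11.5 = 2744 + 552, so R_E^{DE} = 286.6 kN and R_D = 477.2 − 286.6 = 190.6 kN.
Span EF, ΣM about F: R_E^{EF}·3 = 402.3 + 552, so R_E^{EF} = 318.1 kN and R_F = 149 − 318.1 = -169.1 kN.
R_E = 286.6 + 318.1 = 604.7 kN.

R_E = 604.7 kN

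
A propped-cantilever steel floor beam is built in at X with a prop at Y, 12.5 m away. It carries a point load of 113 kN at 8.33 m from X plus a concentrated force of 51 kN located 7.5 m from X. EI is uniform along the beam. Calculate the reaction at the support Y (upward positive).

R_Y = 80.58 kN

Remove the prop at Y; the released (primary) structure is a cantilever built in at X.
Deflection at Y on the released cantilever, summing each load's contribution:
  point load 113 at a = 8.33: Pa²(3L − a)/(6EI) = 38120/EI
  point load 51 at a = 7.5: Pa²(3L − a)/(6EI) = 14344/EI
  δ_0 = 52464/EI
Tip deflection under a unit load at Y: L³/(3EI) = 651/EI.
The prop prevents deflection at Y: R_Y = δ_0/δ_{YY} = 52464/651 = 80.58 kN.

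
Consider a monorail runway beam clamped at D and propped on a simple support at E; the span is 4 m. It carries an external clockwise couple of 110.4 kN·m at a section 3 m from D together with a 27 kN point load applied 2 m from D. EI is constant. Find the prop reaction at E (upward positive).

R_E = 47.25 kN

Remove the prop at E; the released (primary) structure is a cantilever built in at D.
Deflection at E on the released cantilever, summing each load's contribution:
  clockwise couple 110.4 at a = 3: M₀a(2L − a)/(2EI) = 828/EI
  point load 27 at a = 2: Pa²(3L − a)/(6EI) = 180/EI
  δ_0 = 1008/EI
Flexibility coefficient — unit upward force at E: δ_{EE} = L³/(3EI) = 21.33/EI.
The prop prevents deflection at E: R_E = δ_0/δ_{EE} = 1008/21.33 = 47.25 kN.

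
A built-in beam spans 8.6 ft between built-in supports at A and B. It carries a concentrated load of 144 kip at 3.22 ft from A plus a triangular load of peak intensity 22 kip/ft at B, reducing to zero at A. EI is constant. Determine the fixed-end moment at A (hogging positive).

M_A = 235.7 kip·ft

Take the two fixed-end moments M_A, M_B as redundants; the released structure is the simple span AB.
End rotations of the released simple span under the applied load (×1/EI):
  at A: point load 144 at a = 3.22: Pab(L + b)/(6LEI) = 675.9/EI
  at B: point load 144 at a = 3.22: Pab(L + a)/(6LEI) = 571.4/EI
  at A: triangular load, peak 22: 7w₀L³/(360EI) = 272.1/EI
  at B: triangular load, peak 22: w₀L³/(45EI) = 311/EI
  θ_A0 = 948/EI,  θ_B0 = 882.4/EI
Flexibility coefficients: a unit moment at one end gives L/(3EI) there and L/(6EI) at the far end, so f₁₁ = f₂₂ = 2.867/EI and f₁₂ = f₂₁ = 1.433/EI.
Compatibility — zero rotation at each built-in end:
  2.867 M_A + 1.433 M_B = 948
  1.433 M_A + 2.867 M_B = 882.4
Solving the pair gives M_A = 235.7 kip·ft and M_B = 190 kip·ft (hogging).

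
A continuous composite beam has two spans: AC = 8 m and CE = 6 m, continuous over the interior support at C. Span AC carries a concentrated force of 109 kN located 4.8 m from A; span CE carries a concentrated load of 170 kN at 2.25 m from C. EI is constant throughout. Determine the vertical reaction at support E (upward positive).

Insert a hinge at C; M_C is the redundant, and each span becomes simply supported.
Discontinuity in slope at C on the released structure — sum the simple-span end rotations:
  span AC: point load 109 at a = 4.8: Pab(L + a)/(6LEI) = 446.5/EI
  span CE: point load 170 at a = 2.25: Pab(L + b)/(6LEI) = 388.5/EI
  relative rotation θ_0 = (446.5 + 388.5)/EI = 834.9/EI
A unit hogging moment at C produces rotation L₁/(3EI) + L₂/(3EI) = 4.667/EI.
Compatibility: M_C·(L₁+L₂)/(3EI) = θ_0, giving M_C = 178.9 kN·m (hogging).
Span CE, ΣM about E: R_C^{CE}·6 = 637.5 + 178.9, so R_C^{CE} = 136.1 kN and R_E = 170 − 136.1 = 33.93 kN.

R_E = 33.93 kN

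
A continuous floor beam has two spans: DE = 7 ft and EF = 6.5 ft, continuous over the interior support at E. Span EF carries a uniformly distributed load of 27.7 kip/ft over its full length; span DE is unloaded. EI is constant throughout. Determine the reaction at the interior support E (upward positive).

Release continuity at E by inserting a hinge; the redundant is the internal moment M_E. The primary structure is two simply-supported spans DE and EF.
Rotations at E on the released spans (each span's end-slope, ×1/EI):
  span EF: UDL 27.7: wL³/(24EI) = 317/EI
  relative rotation θ_0 = (0 + 317)/EI = 317/EI
A unit hogging moment at E produces rotation L₁/(3EI) + L₂/(3EI) = 4.5/EI.
Slope continuity at E: θ_0 = M_E·4.5/EI, so M_E = 317/4.5 = 70.44 kip·ft (hogging).
Span DE, ΣM about D with M_E applied at E: R_E^{DE}·7 = 0 + 70.44, so R_E^{DE} = 10.06 kip and R_D = 0 − 10.06 = -10.06 kip.
Span EF, ΣM about F: R_E^{EF}·6.5 = 585.2 + 70.44, so R_E^{EF} = 100.9 kip and R_F = 180.1 − 100.9 = 79.19 kip.
R_E = 10.06 + 100.9 = 110.9 kip.

R_E = 110.9 kip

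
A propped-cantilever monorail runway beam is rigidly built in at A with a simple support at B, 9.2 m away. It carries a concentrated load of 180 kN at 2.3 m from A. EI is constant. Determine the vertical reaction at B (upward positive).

R_B = 15.47 kN

Remove the prop at B; the released (primary) structure is a cantilever built in at A.
Downward deflection at the released point B due to the loads:
  point load 180 at a = 2.3: Pa²(3L − a)/(6EI) = 4015/EI
Flexibility coefficient — unit upward force at B: δ_{BB} = L³/(3EI) = 259.6/EI.
The prop prevents deflection at B: R_B = δ_0/δ_{BB} = 4015/259.6 = 15.47 kN.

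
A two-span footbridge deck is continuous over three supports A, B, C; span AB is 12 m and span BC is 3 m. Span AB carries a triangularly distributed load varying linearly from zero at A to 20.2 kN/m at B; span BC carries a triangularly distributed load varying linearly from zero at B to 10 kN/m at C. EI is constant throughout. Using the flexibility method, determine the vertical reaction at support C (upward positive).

R_C = -42.06 kN

Insert a hinge at B; M_B is the redundant, and each span becomes simply supported.
End slopes at the hinge B, treating each span as simply supported:
  span AB: triangular load, peak 20.2: w₀L³/(45EI) = 775.7/EI
  span BC: triangular load, peak 10: 7w₀L³/(360EI) = 5.25/EI
  relative rotation θ_0 = (775.7 + 5.25)/EI = 780.9/EI
A unit hogging moment at B produces rotation L₁/(3EI) + L₂/(3EI) = 5/EI.
Slope continuity at B: θ_0 = M_B·5/EI, so M_B = 780.9/5 = 156.2 kN·m (hogging).
Span BC, ΣM about C: R_B^{BC}·3 = 15 + 156.2, so R_B^{BC} = 57.06 kN and R_C = 15 − 57.06 = -42.06 kN.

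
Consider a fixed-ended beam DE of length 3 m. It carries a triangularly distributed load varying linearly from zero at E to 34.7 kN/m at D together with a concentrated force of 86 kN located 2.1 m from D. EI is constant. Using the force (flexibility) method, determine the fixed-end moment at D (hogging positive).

Release both end moments; the primary structure is a simply-supported span DE with redundants M_D and M_E.
On the primary (simply-supported) span, the end slopes from the loading are:
  at D: triangular load, peak 34.7: w₀L³/(45EI) = 20.82/EI
  at E: triangular load, peak 34.7: 7w₀L³/(360EI) = 18.22/EI
  at D: point load 86 at a = 2.1: Pab(L + b)/(6LEI) = 35.22/EI
  at E: point load 86 at a = 2.1: Pab(L + a)/(6LEI) = 46.05/EI
  θ_D0 = 56.04/EI,  θ_E0 = 64.27/EI
Flexibility coefficients: a unit moment at one end gives L/(3EI) there and L/(6EI) at the far end, so f₁₁ = f₂₂ = 1/EI and f₁₂ = f₂₁ = 0.5/EI.
Compatibility — zero rotation at each built-in end:
  1 M_D + 0.5 M_E = 56.04
  0.5 M_D + 1 M_E = 64.27
Solving the pair gives M_D = 31.87 kN·m and M_E = 48.34 kN·m (hogging).

M_D = 31.87 kN·m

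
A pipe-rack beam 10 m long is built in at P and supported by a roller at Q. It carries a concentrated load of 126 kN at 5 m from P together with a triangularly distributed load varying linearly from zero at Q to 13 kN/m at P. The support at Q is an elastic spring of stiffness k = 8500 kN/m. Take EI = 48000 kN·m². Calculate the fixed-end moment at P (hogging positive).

Choose R_Q as the redundant. The primary structure is the cantilever fixed at P.
Downward deflection at the released point Q due to the loads:
  point load 126 at a = 5: Pa²(3L − a)/(6EI) = 13125/EI
  triangular load, peak 13 at the fixed end: w₀L⁴/(30EI) = 4333/EI
  δ_0 = 17458/EI
Tip deflection under a unit load at Q: L³/(3EI) = 333.3/EI.
With EI = 48000 kN·m²: δ_0 = 0.36372 m and δ_{QQ} = 0.006944 m/kN.
Compatibility — the spring shortens by R_Q/k under the reaction it provides: δ_0 − R_Q·δ_{QQ} = R_Q/k. With 1/k = 0.000118 m/kN, R_Q = δ_0 / (δ_{QQ} + 1/k) = 0.36372 / (0.006944 + 0.000118) = 51.5 kN.
Moment equilibrium about P: M_P = Σ(load moments about P) − R_Q·L = 846.7 − 51.5×10 = 331.6 kN·m.

M_P = 331.6 kN·m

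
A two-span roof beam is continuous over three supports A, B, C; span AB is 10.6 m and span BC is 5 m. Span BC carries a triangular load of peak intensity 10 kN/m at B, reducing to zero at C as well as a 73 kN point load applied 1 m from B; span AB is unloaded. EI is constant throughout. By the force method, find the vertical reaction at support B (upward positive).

Take M_B as the redundant. Released structure: two simple spans AB and BC with a hinge at B.
Rotations at B on the released spans (each span's end-slope, ×1/EI):
  span BC: triangular load, peak 10: w₀L³/(45EI) = 27.78/EI
  span BC: point load 73 at a = 1: Pab(L + b)/(6LEI) = 87.6/EI
  relative rotation θ_0 = (0 + 115.4)/EI = 115.4/EI
A unit hogging moment at B produces rotation L₁/(3EI) + L₂/(3EI) = 5.2/EI.
Compatibility: M_B·(L₁+L₂)/(3EI) = θ_0, giving M_B = 22.19 kN·m (hogging).
Span AB, ΣM about A with M_B applied at B: R_B^{AB}·10.6 = 0 + 22.19, so R_B^{AB} = 2.093 kN and R_A = 0 − 2.093 = -2.093 kN.
Span BC, ΣM about C: R_B^{BC}·5 = 375.3 + 22.19, so R_B^{BC} = 79.5 kN and R_C = 98 − 79.5 = 18.5 kN.
R_B = 2.093 + 79.5 = 81.6 kN.

R_B = 81.6 kN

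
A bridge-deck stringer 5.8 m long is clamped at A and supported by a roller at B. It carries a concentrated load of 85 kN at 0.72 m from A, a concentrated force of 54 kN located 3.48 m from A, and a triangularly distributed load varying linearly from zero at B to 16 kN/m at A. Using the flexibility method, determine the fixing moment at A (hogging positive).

M_A = 138.8 kN·m

Choose R_B as the redundant. The primary structure is the cantilever fixed at A.
Downward deflection at the released point B due to the loads:
  point load 85 at a = 0.72: Pa²(3L − a)/(6EI) = 122.5/EI
  point load 54 at a = 3.48: Pa²(3L − a)/(6EI) = 1517/EI
  triangular load, peak 16 at the fixed end: w₀L⁴/(30EI) = 603.5/EI
  δ_0 = 2243/EI
Tip deflection under a unit load at B: L³/(3EI) = 65.04/EI.
The prop prevents deflection at B: R_B = δ_0/δ_{BB} = 2243/65.04 = 34.49 kN.
Moment equilibrium about A: M_A = Σ(load moments about A) − R_B·L = 338.8 − 34.49×5.8 = 138.8 kN·m.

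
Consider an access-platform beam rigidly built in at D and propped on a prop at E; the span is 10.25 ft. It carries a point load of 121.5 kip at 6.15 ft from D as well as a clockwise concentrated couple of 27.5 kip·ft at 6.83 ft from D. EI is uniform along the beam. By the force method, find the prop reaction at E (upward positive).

R_E = 56.06 kip

Remove the prop at E; the released (primary) structure is a cantilever built in at D.
Free-end deflection of the primary structure under the applied loading (downward +):
  point load 121.5 at a = 6.15: Pa²(3L − a)/(6EI) = 18841/EI
  clockwise couple 27.5 at a = 6.83: M₀a(2L − a)/(2EI) = 1284/EI
  δ_0 = 20125/EI
Tip deflection under a unit load at E: L³/(3EI) = 359/EI.
Compatibility at E: δ_0 − R_E·δ_{EE} = 0, so R_E = 20125/359 = 56.06 kip.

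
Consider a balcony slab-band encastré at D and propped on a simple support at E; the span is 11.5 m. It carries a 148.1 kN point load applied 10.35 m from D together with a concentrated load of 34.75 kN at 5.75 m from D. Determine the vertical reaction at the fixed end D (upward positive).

Choose R_E as the redundant. The primary structure is the cantilever fixed at D.
Deflection at E on the released cantilever, summing each load's contribution:
  point load 148.1 at a = 10.35: Pa²(3L − a)/(6EI) = 63856/EI
  point load 34.75 at a = 5.75: Pa²(3L − a)/(6EI) = 5505/EI
  δ_0 = 69361/EI
Flexibility coefficient — unit upward force at E: δ_{EE} = L³/(3EI) = 507/EI.
The prop prevents deflection at E: R_E = δ_0/δ_{EE} = 69361/507 = 136.8 kN.
Vertical equilibrium: R_D = ΣP − R_E = 182.8 − 136.8 = 46.03 kN.

R_D = 46.03 kN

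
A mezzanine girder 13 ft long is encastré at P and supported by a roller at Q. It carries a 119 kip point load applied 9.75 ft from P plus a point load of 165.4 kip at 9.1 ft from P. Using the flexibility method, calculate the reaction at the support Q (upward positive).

Take the reaction at Q as the redundant and release it; the primary structure is a cantilever fixed at P.
Downward deflection at the released point Q due to the loads:
  point load 119 at a = 9.75: Pa²(3L − a)/(6EI) = 55148/EI
  point load 165.4 at a = 9.1: Pa²(3L − a)/(6EI) = 68256/EI
  δ_0 = 123404/EI
Tip deflection under a unit load at Q: L³/(3EI) = 732.3/EI.
The prop prevents deflection at Q: R_Q = δ_0/δ_{QQ} = 123404/732.3 = 168.5 kip.

R_Q = 168.5 kip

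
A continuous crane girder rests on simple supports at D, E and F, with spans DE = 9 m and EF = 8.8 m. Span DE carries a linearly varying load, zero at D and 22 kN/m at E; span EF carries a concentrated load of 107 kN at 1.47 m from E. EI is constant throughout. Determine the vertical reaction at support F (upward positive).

R_F = 4.302 kN

Release continuity at E by inserting a hinge; the redundant is the internal moment M_E. The primary structure is two simply-supported spans DE and EF.
Discontinuity in slope at E on the released structure — sum the simple-span end rotations:
  span DE: triangular load, peak 22: w₀L³/(45EI) = 356.4/EI
  span EF: point load 107 at a = 1.47: Pab(L + b)/(6LEI) = 352.2/EI
  relative rotation θ_0 = (356.4 + 352.2)/EI = 708.6/EI
A unit hogging moment at E produces rotation L₁/(3EI) + L₂/(3EI) = 5.933/EI.
Compatibility: M_E·(L₁+L₂)/(3EI) = θ_0, giving M_E = 119.4 kN·m (hogging).
Span EF, ΣM about F: R_E^{EF}·8.8 = 784.3 + 119.4, so R_E^{EF} = 102.7 kN and R_F = 107 − 102.7 = 4.302 kN.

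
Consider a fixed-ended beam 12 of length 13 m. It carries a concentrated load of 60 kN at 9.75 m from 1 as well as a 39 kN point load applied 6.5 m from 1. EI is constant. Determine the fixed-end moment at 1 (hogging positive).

M_1 = 99.94 kN·m

Release both end moments; the primary structure is a simply-supported span 12 with redundants M_1 and M_2.
On the primary (simply-supported) span, the end slopes from the loading are:
  at 1: point load 60 at a = 9.75: Pab(L + b)/(6LEI) = 396.1/EI
  at 2: point load 60 at a = 9.75: Pab(L + a)/(6LEI) = 554.5/EI
  at 1: point load 39 at a = 6.5: Pab(L + b)/(6LEI) = 411.9/EI
  at 2: point load 39 at a = 6.5: Pab(L + a)/(6LEI) = 411.9/EI
  θ_10 = 808/EI,  θ_20 = 966.5/EI
Flexibility coefficients: a unit moment at one end gives L/(3EI) there and L/(6EI) at the far end, so f₁₁ = f₂₂ = 4.333/EI and f₁₂ = f₂₁ = 2.167/EI.
Compatibility — zero rotation at each built-in end:
  4.333 M_1 + 2.167 M_2 = 808
  2.167 M_1 + 4.333 M_2 = 966.5
Solving the pair gives M_1 = 99.94 kN·m and M_2 = 173.1 kN·m (hogging).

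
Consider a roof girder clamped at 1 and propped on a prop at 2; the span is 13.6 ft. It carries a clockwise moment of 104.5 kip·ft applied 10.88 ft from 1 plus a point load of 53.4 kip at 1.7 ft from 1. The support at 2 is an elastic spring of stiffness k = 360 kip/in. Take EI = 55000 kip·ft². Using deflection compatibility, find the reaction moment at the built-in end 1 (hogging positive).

M_1 = 30.98 kip·ft

Choose R_2 as the redundant. The primary structure is the cantilever fixed at 1.
Free-end deflection of the primary structure under the applied loading (downward +):
  clockwise couple 104.5 at a = 10.88: M₀a(2L − a)/(2EI) = 9278/EI
  point load 53.4 at a = 1.7: Pa²(3L − a)/(6EI) = 1006/EI
  δ_0 = 10283/EI
Flexibility coefficient — unit upward force at 2: δ_{22} = L³/(3EI) = 838.5/EI.
With EI = 55000 kip·ft²: δ_0 = 0.18697 ft and δ_{22} = 0.015245 ft/kip.
Compatibility — the spring shortens by R_2/k under the reaction it provides: δ_0 − R_2·δ_{22} = R_2/k. With 1/k = 1/(360×12) ft/kip = 0.000231 ft/kip, R_2 = δ_0 / (δ_{22} + 1/k) = 0.18697 / (0.015245 + 0.000231) = 12.08 kip.
Moment equilibrium about 1: M_1 = Σ(load moments about 1) − R_2·L = 195.3 − 12.08×13.6 = 30.98 kip·ft.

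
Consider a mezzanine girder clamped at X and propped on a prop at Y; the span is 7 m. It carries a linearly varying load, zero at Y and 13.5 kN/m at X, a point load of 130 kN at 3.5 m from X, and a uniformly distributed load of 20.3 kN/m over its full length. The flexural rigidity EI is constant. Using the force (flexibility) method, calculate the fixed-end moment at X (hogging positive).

M_X = 339.1 kN·m

Release the roller at Y. Primary structure: cantilever fixed at X.
Deflection at Y on the released cantilever, summing each load's contribution:
  triangular load, peak 13.5 at the fixed end: w₀L⁴/(30EI) = 1080/EI
  point load 130 at a = 3.5: Pa²(3L − a)/(6EI) = 4645/EI
  UDL 20.3: wL⁴/(8EI) = 6093/EI
  δ_0 = 11818/EI
Tip deflection under a unit load at Y: L³/(3EI) = 114.3/EI.
The prop prevents deflection at Y: R_Y = δ_0/δ_{YY} = 11818/114.3 = 103.4 kN.
Moment equilibrium about X: M_X = Σ(load moments about X) − R_Y·L = 1063 − 103.4×7 = 339.1 kN·m.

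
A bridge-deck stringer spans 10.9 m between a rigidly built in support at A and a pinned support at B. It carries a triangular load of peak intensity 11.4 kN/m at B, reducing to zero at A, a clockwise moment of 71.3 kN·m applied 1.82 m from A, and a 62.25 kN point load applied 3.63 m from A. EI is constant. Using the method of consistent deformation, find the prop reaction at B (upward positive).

Release the roller at B. Primary structure: cantilever fixed at A.
Primary-structure tip deflection at B by superposition:
  triangular load, peak 11.4 at the free end: 11w₀L⁴/(120EI) = 14751/EI
  clockwise couple 71.3 at a = 1.82: M₀a(2L − a)/(2EI) = 1296/EI
  point load 62.25 at a = 3.63: Pa²(3L − a)/(6EI) = 3974/EI
  δ_0 = 20022/EI
Flexibility coefficient — unit upward force at B: δ_{BB} = L³/(3EI) = 431.7/EI.
Compatibility at B: δ_0 − R_B·δ_{BB} = 0, so R_B = 20022/431.7 = 46.38 kN.

R_B = 46.38 kN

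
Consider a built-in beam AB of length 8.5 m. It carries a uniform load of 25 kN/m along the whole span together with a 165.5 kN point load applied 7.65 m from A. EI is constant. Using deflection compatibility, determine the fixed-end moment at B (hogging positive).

M_B = 264.5 kN·m

Release both end moments; the primary structure is a simply-supported span AB with redundants M_A and M_B.
Simple-span end rotations at A and B under the given loads:
  at A: UDL 25: wL³/(24EI) = 639.7/EI
  at B: UDL 25: wL³/(24EI) = 639.7/EI
  at A: point load 165.5 at a = 7.65: Pab(L + b)/(6LEI) = 197.3/EI
  at B: point load 165.5 at a = 7.65: Pab(L + a)/(6LEI) = 340.8/EI
  θ_A0 = 837/EI,  θ_B0 = 980.5/EI
Flexibility coefficients: a unit moment at one end gives L/(3EI) there and L/(6EI) at the far end, so f₁₁ = f₂₂ = 2.833/EI and f₁₂ = f₂₁ = 1.417/EI.
Compatibility — zero rotation at each built-in end:
  2.833 M_A + 1.417 M_B = 837
  1.417 M_A + 2.833 M_B = 980.5
Solving the pair gives M_A = 163.2 kN·m and M_B = 264.5 kN·m (hogging).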